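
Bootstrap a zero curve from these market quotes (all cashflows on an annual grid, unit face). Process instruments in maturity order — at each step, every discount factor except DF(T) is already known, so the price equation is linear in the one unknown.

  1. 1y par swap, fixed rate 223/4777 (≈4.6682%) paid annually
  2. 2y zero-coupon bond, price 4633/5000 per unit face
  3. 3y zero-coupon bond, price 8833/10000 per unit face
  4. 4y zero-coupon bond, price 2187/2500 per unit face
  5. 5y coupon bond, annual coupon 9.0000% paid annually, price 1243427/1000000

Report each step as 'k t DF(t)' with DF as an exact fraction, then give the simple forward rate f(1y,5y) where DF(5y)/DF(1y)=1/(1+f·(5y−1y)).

1 1 4777/5000
2 2 4633/5000
3 3 8833/10000
4 4 2187/2500
5 5 4201/5000
f(1y,5y) = ((4777/5000)/(4201/5000) − 1)/(4) = 144/4201 ≈ 3.4278%

step 1 [1y] swap r/1=223/4777: DF=(1 − 223/4777·(0))/(1+223/4777) = 4777/5000 ≈ 0.955400
step 2 [2y] zero: DF = P = 4633/5000 ≈ 0.926600
step 3 [3y] zero: DF = P = 8833/10000 ≈ 0.883300
step 4 [4y] zero: DF = P = 2187/2500 ≈ 0.874800
step 5 [5y] bond c/1=9/100: DF=(1243427/1000000 − 9/100·(0.955400+0.926600+0.883300+0.874800))/(1+9/100) = 4201/5000 ≈ 0.840200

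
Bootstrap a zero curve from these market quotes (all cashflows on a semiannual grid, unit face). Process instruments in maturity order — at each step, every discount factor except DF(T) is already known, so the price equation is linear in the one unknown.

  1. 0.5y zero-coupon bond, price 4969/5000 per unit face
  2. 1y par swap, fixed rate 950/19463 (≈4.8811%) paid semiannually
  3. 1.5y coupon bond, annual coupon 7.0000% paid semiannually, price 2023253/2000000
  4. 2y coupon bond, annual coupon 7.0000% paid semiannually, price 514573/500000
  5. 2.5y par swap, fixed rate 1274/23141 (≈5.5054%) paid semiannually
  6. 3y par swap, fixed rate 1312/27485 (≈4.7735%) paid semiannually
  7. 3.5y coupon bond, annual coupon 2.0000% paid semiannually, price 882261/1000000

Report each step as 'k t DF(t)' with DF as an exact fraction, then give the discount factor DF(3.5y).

step 1 [0.5y] zero: DF = P = 4969/5000 ≈ 0.993800
step 2 [1y] swap r/2=475/19463: DF=(1 − 475/19463·(0.993800))/(1+475/19463) = 381/400 ≈ 0.952500
step 3 [1.5y] bond c/2=7/200: DF=(2023253/2000000 − 7/200·(0.993800+0.952500))/(1+7/200) = 2279/2500 ≈ 0.911600
step 4 [2y] bond c/2=7/200: DF=(514573/500000 − 7/200·(0.993800+0.952500+0.911600))/(1+7/200) = 8977/10000 ≈ 0.897700
step 5 [2.5y] swap r/2=637/23141: DF=(1 − 637/23141·(0.993800+0.952500+0.911600+0.897700))/(1+637/23141) = 4363/5000 ≈ 0.872600
step 6 [3y] swap r/2=656/27485: DF=(1 − 656/27485·(0.993800+0.952500+0.911600+0.897700+0.872600))/(1+656/27485) = 543/625 ≈ 0.868800
step 7 [3.5y] bond c/2=1/100: DF=(882261/1000000 − 1/100·(0.993800+0.952500+0.911600+0.897700+0.872600+0.868800))/(1+1/100) = 8191/10000 ≈ 0.819100

1 1/2 4969/5000
2 1 381/400
3 3/2 2279/2500
4 2 8977/10000
5 5/2 4363/5000
6 3 543/625
7 7/2 8191/10000
DF(3.5y) = 8191/10000 ≈ 0.819100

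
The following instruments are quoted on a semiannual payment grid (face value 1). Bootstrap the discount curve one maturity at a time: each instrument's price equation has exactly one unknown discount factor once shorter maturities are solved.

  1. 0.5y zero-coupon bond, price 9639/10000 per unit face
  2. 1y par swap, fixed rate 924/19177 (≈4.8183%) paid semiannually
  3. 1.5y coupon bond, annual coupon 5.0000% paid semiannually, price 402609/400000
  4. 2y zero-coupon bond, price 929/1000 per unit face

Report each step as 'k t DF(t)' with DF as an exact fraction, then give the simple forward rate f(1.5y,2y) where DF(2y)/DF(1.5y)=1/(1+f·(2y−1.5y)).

1 1/2 9639/10000
2 1 4769/5000
3 3/2 1169/1250
4 2 929/1000
f(1.5y,2y) = ((1169/1250)/(929/1000) − 1)/(1/2) = 62/4645 ≈ 1.3348%

step 1 [0.5y] zero: DF = P = 9639/10000 ≈ 0.963900
step 2 [1y] swap r/2=462/19177: DF=(1 − 462/19177·(0.963900))/(1+462/19177) = 4769/5000 ≈ 0.953800
step 3 [1.5y] bond c/2=1/40: DF=(402609/400000 − 1/40·(0.963900+0.953800))/(1+1/40) = 1169/1250 ≈ 0.935200
step 4 [2y] zero: DF = P = 929/1000 ≈ 0.929000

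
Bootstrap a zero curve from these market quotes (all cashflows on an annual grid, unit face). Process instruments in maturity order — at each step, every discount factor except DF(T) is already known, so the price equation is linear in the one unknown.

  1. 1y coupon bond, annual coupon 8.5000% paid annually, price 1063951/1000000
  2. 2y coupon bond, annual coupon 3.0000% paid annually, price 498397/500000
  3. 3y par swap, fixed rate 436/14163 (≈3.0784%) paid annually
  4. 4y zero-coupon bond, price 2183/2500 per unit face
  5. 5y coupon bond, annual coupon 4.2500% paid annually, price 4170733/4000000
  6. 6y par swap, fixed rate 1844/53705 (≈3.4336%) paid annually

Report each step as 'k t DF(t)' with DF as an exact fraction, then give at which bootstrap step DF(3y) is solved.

step 1 [1y] bond c/1=17/200: DF=(1063951/1000000 − 17/200·(0))/(1+17/200) = 4903/5000 ≈ 0.980600
step 2 [2y] bond c/1=3/100: DF=(498397/500000 − 3/100·(0.980600))/(1+3/100) = 587/625 ≈ 0.939200
step 3 [3y] swap r/1=436/14163: DF=(1 − 436/14163·(0.980600+0.939200))/(1+436/14163) = 1141/1250 ≈ 0.912800
step 4 [4y] zero: DF = P = 2183/2500 ≈ 0.873200
step 5 [5y] bond c/1=17/400: DF=(4170733/4000000 − 17/400·(0.980600+0.939200+0.912800+0.873200))/(1+17/400) = 8491/10000 ≈ 0.849100
step 6 [6y] swap r/1=1844/53705: DF=(1 − 1844/53705·(0.980600+0.939200+0.912800+0.873200+0.849100))/(1+1844/53705) = 2039/2500 ≈ 0.815600

1 1 4903/5000
2 2 587/625
3 3 1141/1250
4 4 2183/2500
5 5 8491/10000
6 6 2039/2500
DF(3y) is solved at step 3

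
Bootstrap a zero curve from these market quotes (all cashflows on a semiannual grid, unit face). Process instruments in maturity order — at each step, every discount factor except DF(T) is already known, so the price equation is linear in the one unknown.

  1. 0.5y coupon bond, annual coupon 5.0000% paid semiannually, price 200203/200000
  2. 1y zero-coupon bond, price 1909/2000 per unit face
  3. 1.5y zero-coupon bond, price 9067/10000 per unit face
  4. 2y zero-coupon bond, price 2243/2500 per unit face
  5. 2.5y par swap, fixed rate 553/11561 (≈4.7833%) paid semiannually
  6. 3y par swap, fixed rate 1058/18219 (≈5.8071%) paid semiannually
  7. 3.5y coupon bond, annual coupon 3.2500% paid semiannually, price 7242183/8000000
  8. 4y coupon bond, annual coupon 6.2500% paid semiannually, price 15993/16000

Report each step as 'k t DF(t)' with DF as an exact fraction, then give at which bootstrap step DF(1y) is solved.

1 1/2 4883/5000
2 1 1909/2000
3 3/2 9067/10000
4 2 2243/2500
5 5/2 4447/5000
6 3 8413/10000
7 7/2 4017/5000
8 4 7793/10000
DF(1y) is solved at step 2

step 1 [0.5y] bond c/2=1/40: DF=(200203/200000 − 1/40·(0))/(1+1/40) = 4883/5000 ≈ 0.976600
step 2 [1y] zero: DF = P = 1909/2000 ≈ 0.954500
step 3 [1.5y] zero: DF = P = 9067/10000 ≈ 0.906700
step 4 [2y] zero: DF = P = 2243/2500 ≈ 0.897200
step 5 [2.5y] swap r/2=553/23122: DF=(1 − 553/23122·(0.976600+0.954500+0.906700+0.897200))/(1+553/23122) = 4447/5000 ≈ 0.889400
step 6 [3y] swap r/2=529/18219: DF=(1 − 529/18219·(0.976600+0.954500+0.906700+0.897200+0.889400))/(1+529/18219) = 8413/10000 ≈ 0.841300
step 7 [3.5y] bond c/2=13/800: DF=(7242183/8000000 − 13/800·(0.976600+0.954500+0.906700+0.897200+0.889400+0.841300))/(1+13/800) = 4017/5000 ≈ 0.803400
step 8 [4y] bond c/2=1/32: DF=(15993/16000 − 1/32·(0.976600+0.954500+0.906700+0.897200+0.889400+0.841300+0.803400))/(1+1/32) = 7793/10000 ≈ 0.779300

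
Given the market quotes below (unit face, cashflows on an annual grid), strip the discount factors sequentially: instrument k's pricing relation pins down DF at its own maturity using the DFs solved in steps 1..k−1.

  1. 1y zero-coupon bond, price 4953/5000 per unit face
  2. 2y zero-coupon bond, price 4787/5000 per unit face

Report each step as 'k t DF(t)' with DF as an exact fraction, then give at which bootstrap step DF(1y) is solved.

step 1 [1y] zero: DF = P = 4953/5000 ≈ 0.990600
step 2 [2y] zero: DF = P = 4787/5000 ≈ 0.957400

1 1 4953/5000
2 2 4787/5000
DF(1y) is solved at step 1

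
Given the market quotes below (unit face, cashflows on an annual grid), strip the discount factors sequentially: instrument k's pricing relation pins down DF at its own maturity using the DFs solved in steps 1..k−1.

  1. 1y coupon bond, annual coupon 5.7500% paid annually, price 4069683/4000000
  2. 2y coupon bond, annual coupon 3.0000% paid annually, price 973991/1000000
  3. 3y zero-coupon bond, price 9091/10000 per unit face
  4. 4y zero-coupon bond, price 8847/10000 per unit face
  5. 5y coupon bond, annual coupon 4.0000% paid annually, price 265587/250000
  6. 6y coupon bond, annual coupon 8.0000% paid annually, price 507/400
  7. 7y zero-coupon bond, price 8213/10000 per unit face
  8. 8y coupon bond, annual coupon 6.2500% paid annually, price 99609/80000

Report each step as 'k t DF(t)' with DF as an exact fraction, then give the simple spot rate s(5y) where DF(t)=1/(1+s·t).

step 1 [1y] bond c/1=23/400: DF=(4069683/4000000 − 23/400·(0))/(1+23/400) = 9621/10000 ≈ 0.962100
step 2 [2y] bond c/1=3/100: DF=(973991/1000000 − 3/100·(0.962100))/(1+3/100) = 1147/1250 ≈ 0.917600
step 3 [3y] zero: DF = P = 9091/10000 ≈ 0.909100
step 4 [4y] zero: DF = P = 8847/10000 ≈ 0.884700
step 5 [5y] bond c/1=1/25: DF=(265587/250000 − 1/25·(0.962100+0.917600+0.909100+0.884700))/(1+1/25) = 4401/5000 ≈ 0.880200
step 6 [6y] bond c/1=2/25: DF=(507/400 − 2/25·(0.962100+0.917600+0.909100+0.884700+0.880200))/(1+2/25) = 8363/10000 ≈ 0.836300
step 7 [7y] zero: DF = P = 8213/10000 ≈ 0.821300
step 8 [8y] bond c/1=1/16: DF=(99609/80000 − 1/16·(0.962100+0.917600+0.909100+0.884700+0.880200+0.836300+0.821300))/(1+1/16) = 1613/2000 ≈ 0.806500

1 1 9621/10000
2 2 1147/1250
3 3 9091/10000
4 4 8847/10000
5 5 4401/5000
6 6 8363/10000
7 7 8213/10000
8 8 1613/2000
s(5y) = (1/(4401/5000) − 1)/(5) = 599/22005 ≈ 2.7221%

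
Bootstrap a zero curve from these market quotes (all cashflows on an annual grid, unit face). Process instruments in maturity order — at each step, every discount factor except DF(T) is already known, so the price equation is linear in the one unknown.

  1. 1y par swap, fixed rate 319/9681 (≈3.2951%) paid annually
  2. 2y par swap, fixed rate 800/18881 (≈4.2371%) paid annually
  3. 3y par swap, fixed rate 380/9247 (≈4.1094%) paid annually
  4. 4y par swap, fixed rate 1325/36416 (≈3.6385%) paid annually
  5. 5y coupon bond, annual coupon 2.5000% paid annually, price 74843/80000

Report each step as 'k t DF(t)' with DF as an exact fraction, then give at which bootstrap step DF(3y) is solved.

1 1 9681/10000
2 2 23/25
3 3 443/500
4 4 347/400
5 5 8239/10000
DF(3y) is solved at step 3

step 1 [1y] swap r/1=319/9681: DF=(1 − 319/9681·(0))/(1+319/9681) = 9681/10000 ≈ 0.968100
step 2 [2y] swap r/1=800/18881: DF=(1 − 800/18881·(0.968100))/(1+800/18881) = 23/25 ≈ 0.920000
step 3 [3y] swap r/1=380/9247: DF=(1 − 380/9247·(0.968100+0.920000))/(1+380/9247) = 443/500 ≈ 0.886000
step 4 [4y] swap r/1=1325/36416: DF=(1 − 1325/36416·(0.968100+0.920000+0.886000))/(1+1325/36416) = 347/400 ≈ 0.867500
step 5 [5y] bond c/1=1/40: DF=(74843/80000 − 1/40·(0.968100+0.920000+0.886000+0.867500))/(1+1/40) = 8239/10000 ≈ 0.823900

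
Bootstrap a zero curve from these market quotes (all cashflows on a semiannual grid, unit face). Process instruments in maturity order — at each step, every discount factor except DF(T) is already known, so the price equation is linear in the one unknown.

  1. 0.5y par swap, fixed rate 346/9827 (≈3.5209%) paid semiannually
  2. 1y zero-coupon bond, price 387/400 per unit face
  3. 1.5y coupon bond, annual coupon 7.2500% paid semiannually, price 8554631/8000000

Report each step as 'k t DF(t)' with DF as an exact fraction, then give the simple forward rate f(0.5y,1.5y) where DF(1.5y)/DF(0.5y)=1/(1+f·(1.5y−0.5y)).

step 1 [0.5y] swap r/2=173/9827: DF=(1 − 173/9827·(0))/(1+173/9827) = 9827/10000 ≈ 0.982700
step 2 [1y] zero: DF = P = 387/400 ≈ 0.967500
step 3 [1.5y] bond c/2=29/800: DF=(8554631/8000000 − 29/800·(0.982700+0.967500))/(1+29/800) = 9637/10000 ≈ 0.963700

1 1/2 9827/10000
2 1 387/400
3 3/2 9637/10000
f(0.5y,1.5y) = ((9827/10000)/(9637/10000) − 1)/(1) = 190/9637 ≈ 1.9716%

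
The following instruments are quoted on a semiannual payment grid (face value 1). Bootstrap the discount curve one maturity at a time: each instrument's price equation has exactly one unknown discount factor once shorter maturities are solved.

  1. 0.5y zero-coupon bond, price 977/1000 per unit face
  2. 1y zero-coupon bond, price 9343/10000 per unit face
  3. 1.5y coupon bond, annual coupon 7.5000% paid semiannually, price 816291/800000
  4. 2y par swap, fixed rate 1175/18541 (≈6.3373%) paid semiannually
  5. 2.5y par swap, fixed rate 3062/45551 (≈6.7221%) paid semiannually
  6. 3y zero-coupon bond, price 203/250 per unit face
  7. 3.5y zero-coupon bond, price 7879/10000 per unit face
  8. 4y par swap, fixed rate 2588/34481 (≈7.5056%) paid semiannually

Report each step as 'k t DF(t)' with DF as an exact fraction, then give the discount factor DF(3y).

step 1 [0.5y] zero: DF = P = 977/1000 ≈ 0.977000
step 2 [1y] zero: DF = P = 9343/10000 ≈ 0.934300
step 3 [1.5y] bond c/2=3/80: DF=(816291/800000 − 3/80·(0.977000+0.934300))/(1+3/80) = 1143/1250 ≈ 0.914400
step 4 [2y] swap r/2=1175/37082: DF=(1 − 1175/37082·(0.977000+0.934300+0.914400))/(1+1175/37082) = 353/400 ≈ 0.882500
step 5 [2.5y] swap r/2=1531/45551: DF=(1 − 1531/45551·(0.977000+0.934300+0.914400+0.882500))/(1+1531/45551) = 8469/10000 ≈ 0.846900
step 6 [3y] zero: DF = P = 203/250 ≈ 0.812000
step 7 [3.5y] zero: DF = P = 7879/10000 ≈ 0.787900
step 8 [4y] swap r/2=1294/34481: DF=(1 − 1294/34481·(0.977000+0.934300+0.914400+0.882500+0.846900+0.812000+0.787900))/(1+1294/34481) = 1853/2500 ≈ 0.741200

1 1/2 977/1000
2 1 9343/10000
3 3/2 1143/1250
4 2 353/400
5 5/2 8469/10000
6 3 203/250
7 7/2 7879/10000
8 4 1853/2500
DF(3y) = 203/250 ≈ 0.812000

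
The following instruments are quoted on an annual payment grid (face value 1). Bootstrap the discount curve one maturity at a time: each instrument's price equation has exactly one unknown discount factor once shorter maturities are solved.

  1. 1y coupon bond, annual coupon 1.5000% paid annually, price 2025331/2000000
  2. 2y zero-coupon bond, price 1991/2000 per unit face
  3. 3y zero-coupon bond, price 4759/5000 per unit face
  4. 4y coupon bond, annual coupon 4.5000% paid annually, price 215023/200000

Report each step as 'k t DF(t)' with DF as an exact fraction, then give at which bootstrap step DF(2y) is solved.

1 1 9977/10000
2 2 1991/2000
3 3 4759/5000
4 4 451/500
DF(2y) is solved at step 2

step 1 [1y] bond c/1=3/200: DF=(2025331/2000000 − 3/200·(0))/(1+3/200) = 9977/10000 ≈ 0.997700
step 2 [2y] zero: DF = P = 1991/2000 ≈ 0.995500
step 3 [3y] zero: DF = P = 4759/5000 ≈ 0.951800
step 4 [4y] bond c/1=9/200: DF=(215023/200000 − 9/200·(0.997700+0.995500+0.951800))/(1+9/200) = 451/500 ≈ 0.902000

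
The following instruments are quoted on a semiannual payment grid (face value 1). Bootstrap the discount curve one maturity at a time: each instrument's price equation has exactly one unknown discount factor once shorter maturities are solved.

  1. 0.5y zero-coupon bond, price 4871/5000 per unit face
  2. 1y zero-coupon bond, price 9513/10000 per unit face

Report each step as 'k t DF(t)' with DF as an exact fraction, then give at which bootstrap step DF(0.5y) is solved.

1 1/2 4871/5000
2 1 9513/10000
DF(0.5y) is solved at step 1

step 1 [0.5y] zero: DF = P = 4871/5000 ≈ 0.974200
step 2 [1y] zero: DF = P = 9513/10000 ≈ 0.951300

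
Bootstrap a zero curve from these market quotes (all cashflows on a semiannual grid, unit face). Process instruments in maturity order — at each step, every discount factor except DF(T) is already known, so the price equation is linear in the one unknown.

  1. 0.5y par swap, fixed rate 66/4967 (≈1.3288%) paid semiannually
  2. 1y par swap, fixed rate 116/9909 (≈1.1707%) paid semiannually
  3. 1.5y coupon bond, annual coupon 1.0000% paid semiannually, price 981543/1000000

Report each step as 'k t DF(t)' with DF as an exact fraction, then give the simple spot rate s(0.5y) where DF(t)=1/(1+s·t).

1 1/2 4967/5000
2 1 2471/2500
3 3/2 2417/2500
s(0.5y) = (1/(4967/5000) − 1)/(1/2) = 66/4967 ≈ 1.3288%

step 1 [0.5y] swap r/2=33/4967: DF=(1 − 33/4967·(0))/(1+33/4967) = 4967/5000 ≈ 0.993400
step 2 [1y] swap r/2=58/9909: DF=(1 − 58/9909·(0.993400))/(1+58/9909) = 2471/2500 ≈ 0.988400
step 3 [1.5y] bond c/2=1/200: DF=(981543/1000000 − 1/200·(0.993400+0.988400))/(1+1/200) = 2417/2500 ≈ 0.966800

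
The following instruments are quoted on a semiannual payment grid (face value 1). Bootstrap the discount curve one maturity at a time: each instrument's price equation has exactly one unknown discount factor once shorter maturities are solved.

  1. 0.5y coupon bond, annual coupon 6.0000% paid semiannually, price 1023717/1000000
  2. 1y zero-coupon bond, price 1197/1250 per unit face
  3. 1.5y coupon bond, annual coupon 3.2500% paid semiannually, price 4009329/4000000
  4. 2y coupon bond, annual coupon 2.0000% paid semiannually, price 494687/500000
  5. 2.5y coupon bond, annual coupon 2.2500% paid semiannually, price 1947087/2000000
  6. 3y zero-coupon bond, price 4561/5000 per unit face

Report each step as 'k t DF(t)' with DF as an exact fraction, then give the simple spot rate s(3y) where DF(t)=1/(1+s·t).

step 1 [0.5y] bond c/2=3/100: DF=(1023717/1000000 − 3/100·(0))/(1+3/100) = 9939/10000 ≈ 0.993900
step 2 [1y] zero: DF = P = 1197/1250 ≈ 0.957600
step 3 [1.5y] bond c/2=13/800: DF=(4009329/4000000 − 13/800·(0.993900+0.957600))/(1+13/800) = 9551/10000 ≈ 0.955100
step 4 [2y] bond c/2=1/100: DF=(494687/500000 − 1/100·(0.993900+0.957600+0.955100))/(1+1/100) = 2377/2500 ≈ 0.950800
step 5 [2.5y] bond c/2=9/800: DF=(1947087/2000000 − 9/800·(0.993900+0.957600+0.955100+0.950800))/(1+9/800) = 4599/5000 ≈ 0.919800
step 6 [3y] zero: DF = P = 4561/5000 ≈ 0.912200

1 1/2 9939/10000
2 1 1197/1250
3 3/2 9551/10000
4 2 2377/2500
5 5/2 4599/5000
6 3 4561/5000
s(3y) = (1/(4561/5000) − 1)/(3) = 439/13683 ≈ 3.2084%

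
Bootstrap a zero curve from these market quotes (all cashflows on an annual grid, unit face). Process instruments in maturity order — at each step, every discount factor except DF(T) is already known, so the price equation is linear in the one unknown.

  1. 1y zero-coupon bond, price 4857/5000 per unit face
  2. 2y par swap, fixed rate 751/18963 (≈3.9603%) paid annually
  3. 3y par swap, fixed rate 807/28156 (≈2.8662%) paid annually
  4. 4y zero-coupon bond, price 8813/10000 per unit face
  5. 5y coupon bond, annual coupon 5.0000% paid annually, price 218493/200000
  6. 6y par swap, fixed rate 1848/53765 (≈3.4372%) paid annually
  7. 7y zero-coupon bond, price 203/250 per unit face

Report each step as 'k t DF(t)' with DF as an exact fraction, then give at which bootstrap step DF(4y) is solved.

1 1 4857/5000
2 2 9249/10000
3 3 9193/10000
4 4 8813/10000
5 5 2161/2500
6 6 1019/1250
7 7 203/250
DF(4y) is solved at step 4

step 1 [1y] zero: DF = P = 4857/5000 ≈ 0.971400
step 2 [2y] swap r/1=751/18963: DF=(1 − 751/18963·(0.971400))/(1+751/18963) = 9249/10000 ≈ 0.924900
step 3 [3y] swap r/1=807/28156: DF=(1 − 807/28156·(0.971400+0.924900))/(1+807/28156) = 9193/10000 ≈ 0.919300
step 4 [4y] zero: DF = P = 8813/10000 ≈ 0.881300
step 5 [5y] bond c/1=1/20: DF=(218493/200000 − 1/20·(0.971400+0.924900+0.919300+0.881300))/(1+1/20) = 2161/2500 ≈ 0.864400
step 6 [6y] swap r/1=1848/53765: DF=(1 − 1848/53765·(0.971400+0.924900+0.919300+0.881300+0.864400))/(1+1848/53765) = 1019/1250 ≈ 0.815200
step 7 [7y] zero: DF = P = 203/250 ≈ 0.812000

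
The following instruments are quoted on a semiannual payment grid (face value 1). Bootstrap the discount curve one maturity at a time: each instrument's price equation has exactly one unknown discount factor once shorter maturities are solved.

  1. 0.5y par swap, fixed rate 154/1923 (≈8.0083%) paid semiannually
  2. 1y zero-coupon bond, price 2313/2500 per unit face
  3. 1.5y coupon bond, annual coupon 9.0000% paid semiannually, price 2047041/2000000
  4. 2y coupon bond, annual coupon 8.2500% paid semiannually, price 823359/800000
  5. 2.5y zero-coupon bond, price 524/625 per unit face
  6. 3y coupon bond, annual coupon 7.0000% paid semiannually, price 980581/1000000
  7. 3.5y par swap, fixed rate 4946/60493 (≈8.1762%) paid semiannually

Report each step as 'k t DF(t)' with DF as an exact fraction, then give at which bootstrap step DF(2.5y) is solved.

step 1 [0.5y] swap r/2=77/1923: DF=(1 − 77/1923·(0))/(1+77/1923) = 1923/2000 ≈ 0.961500
step 2 [1y] zero: DF = P = 2313/2500 ≈ 0.925200
step 3 [1.5y] bond c/2=9/200: DF=(2047041/2000000 − 9/200·(0.961500+0.925200))/(1+9/200) = 4491/5000 ≈ 0.898200
step 4 [2y] bond c/2=33/800: DF=(823359/800000 − 33/800·(0.961500+0.925200+0.898200))/(1+33/800) = 8781/10000 ≈ 0.878100
step 5 [2.5y] zero: DF = P = 524/625 ≈ 0.838400
step 6 [3y] bond c/2=7/200: DF=(980581/1000000 − 7/200·(0.961500+0.925200+0.898200+0.878100+0.838400))/(1+7/200) = 497/625 ≈ 0.795200
step 7 [3.5y] swap r/2=2473/60493: DF=(1 − 2473/60493·(0.961500+0.925200+0.898200+0.878100+0.838400+0.795200))/(1+2473/60493) = 7527/10000 ≈ 0.752700

1 1/2 1923/2000
2 1 2313/2500
3 3/2 4491/5000
4 2 8781/10000
5 5/2 524/625
6 3 497/625
7 7/2 7527/10000
DF(2.5y) is solved at step 5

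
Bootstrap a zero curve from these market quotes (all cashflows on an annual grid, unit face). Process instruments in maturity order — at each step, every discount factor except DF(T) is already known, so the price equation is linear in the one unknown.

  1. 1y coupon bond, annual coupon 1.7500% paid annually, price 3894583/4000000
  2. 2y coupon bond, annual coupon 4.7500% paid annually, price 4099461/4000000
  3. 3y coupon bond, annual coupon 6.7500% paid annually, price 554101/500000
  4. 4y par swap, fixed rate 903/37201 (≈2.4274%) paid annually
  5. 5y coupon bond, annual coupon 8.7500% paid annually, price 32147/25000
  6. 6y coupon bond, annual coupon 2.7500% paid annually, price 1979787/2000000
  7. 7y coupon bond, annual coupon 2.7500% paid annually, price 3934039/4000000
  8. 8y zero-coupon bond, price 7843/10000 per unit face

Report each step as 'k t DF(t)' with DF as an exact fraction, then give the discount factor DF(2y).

step 1 [1y] bond c/1=7/400: DF=(3894583/4000000 − 7/400·(0))/(1+7/400) = 9569/10000 ≈ 0.956900
step 2 [2y] bond c/1=19/400: DF=(4099461/4000000 − 19/400·(0.956900))/(1+19/400) = 187/200 ≈ 0.935000
step 3 [3y] bond c/1=27/400: DF=(554101/500000 − 27/400·(0.956900+0.935000))/(1+27/400) = 1837/2000 ≈ 0.918500
step 4 [4y] swap r/1=903/37201: DF=(1 − 903/37201·(0.956900+0.935000+0.918500))/(1+903/37201) = 9097/10000 ≈ 0.909700
step 5 [5y] bond c/1=7/80: DF=(32147/25000 − 7/80·(0.956900+0.935000+0.918500+0.909700))/(1+7/80) = 8831/10000 ≈ 0.883100
step 6 [6y] bond c/1=11/400: DF=(1979787/2000000 − 11/400·(0.956900+0.935000+0.918500+0.909700+0.883100))/(1+11/400) = 4201/5000 ≈ 0.840200
step 7 [7y] bond c/1=11/400: DF=(3934039/4000000 − 11/400·(0.956900+0.935000+0.918500+0.909700+0.883100+0.840200))/(1+11/400) = 1623/2000 ≈ 0.811500
step 8 [8y] zero: DF = P = 7843/10000 ≈ 0.784300

1 1 9569/10000
2 2 187/200
3 3 1837/2000
4 4 9097/10000
5 5 8831/10000
6 6 4201/5000
7 7 1623/2000
8 8 7843/10000
DF(2y) = 187/200 ≈ 0.935000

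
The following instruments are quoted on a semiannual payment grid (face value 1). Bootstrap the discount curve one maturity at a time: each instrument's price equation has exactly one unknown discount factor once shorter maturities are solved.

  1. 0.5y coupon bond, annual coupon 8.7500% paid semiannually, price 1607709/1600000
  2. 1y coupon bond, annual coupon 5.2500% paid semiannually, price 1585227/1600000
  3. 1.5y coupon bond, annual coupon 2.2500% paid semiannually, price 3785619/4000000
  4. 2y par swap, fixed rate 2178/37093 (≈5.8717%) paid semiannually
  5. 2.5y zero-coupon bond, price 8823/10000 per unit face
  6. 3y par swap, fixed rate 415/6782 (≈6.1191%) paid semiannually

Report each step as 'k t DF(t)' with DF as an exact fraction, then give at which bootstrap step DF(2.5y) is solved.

1 1/2 9627/10000
2 1 588/625
3 3/2 9147/10000
4 2 8911/10000
5 5/2 8823/10000
6 3 417/500
DF(2.5y) is solved at step 5

step 1 [0.5y] bond c/2=7/160: DF=(1607709/1600000 − 7/160·(0))/(1+7/160) = 9627/10000 ≈ 0.962700
step 2 [1y] bond c/2=21/800: DF=(1585227/1600000 − 21/800·(0.962700))/(1+21/800) = 588/625 ≈ 0.940800
step 3 [1.5y] bond c/2=9/800: DF=(3785619/4000000 − 9/800·(0.962700+0.940800))/(1+9/800) = 9147/10000 ≈ 0.914700
step 4 [2y] swap r/2=1089/37093: DF=(1 − 1089/37093·(0.962700+0.940800+0.914700))/(1+1089/37093) = 8911/10000 ≈ 0.891100
step 5 [2.5y] zero: DF = P = 8823/10000 ≈ 0.882300
step 6 [3y] swap r/2=415/13564: DF=(1 − 415/13564·(0.962700+0.940800+0.914700+0.891100+0.882300))/(1+415/13564) = 417/500 ≈ 0.834000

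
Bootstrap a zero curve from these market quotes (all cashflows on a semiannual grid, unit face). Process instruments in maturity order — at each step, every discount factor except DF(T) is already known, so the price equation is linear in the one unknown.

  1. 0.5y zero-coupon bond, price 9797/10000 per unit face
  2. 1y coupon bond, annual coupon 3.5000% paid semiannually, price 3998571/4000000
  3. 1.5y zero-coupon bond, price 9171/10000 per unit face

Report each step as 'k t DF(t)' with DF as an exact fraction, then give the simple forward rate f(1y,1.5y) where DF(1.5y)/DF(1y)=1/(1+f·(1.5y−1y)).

1 1/2 9797/10000
2 1 1207/1250
3 3/2 9171/10000
f(1y,1.5y) = ((1207/1250)/(9171/10000) − 1)/(1/2) = 970/9171 ≈ 10.5768%

step 1 [0.5y] zero: DF = P = 9797/10000 ≈ 0.979700
step 2 [1y] bond c/2=7/400: DF=(3998571/4000000 − 7/400·(0.979700))/(1+7/400) = 1207/1250 ≈ 0.965600
step 3 [1.5y] zero: DF = P = 9171/10000 ≈ 0.917100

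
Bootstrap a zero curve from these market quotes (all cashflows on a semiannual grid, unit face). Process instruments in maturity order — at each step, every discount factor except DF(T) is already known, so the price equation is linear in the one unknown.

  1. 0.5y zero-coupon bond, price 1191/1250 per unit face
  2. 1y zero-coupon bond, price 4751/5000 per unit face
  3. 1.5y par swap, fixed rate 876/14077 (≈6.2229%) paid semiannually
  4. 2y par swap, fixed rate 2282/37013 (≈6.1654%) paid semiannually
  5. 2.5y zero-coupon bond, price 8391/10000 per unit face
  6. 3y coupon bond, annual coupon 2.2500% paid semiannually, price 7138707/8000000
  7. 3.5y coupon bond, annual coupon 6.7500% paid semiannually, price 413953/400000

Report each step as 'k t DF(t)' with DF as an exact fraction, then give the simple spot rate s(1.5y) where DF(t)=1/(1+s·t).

1 1/2 1191/1250
2 1 4751/5000
3 3/2 2281/2500
4 2 8859/10000
5 5/2 8391/10000
6 3 8319/10000
7 7/2 8257/10000
s(1.5y) = (1/(2281/2500) − 1)/(3/2) = 146/2281 ≈ 6.4007%

step 1 [0.5y] zero: DF = P = 1191/1250 ≈ 0.952800
step 2 [1y] zero: DF = P = 4751/5000 ≈ 0.950200
step 3 [1.5y] swap r/2=438/14077: DF=(1 − 438/14077·(0.952800+0.950200))/(1+438/14077) = 2281/2500 ≈ 0.912400
step 4 [2y] swap r/2=1141/37013: DF=(1 − 1141/37013·(0.952800+0.950200+0.912400))/(1+1141/37013) = 8859/10000 ≈ 0.885900
step 5 [2.5y] zero: DF = P = 8391/10000 ≈ 0.839100
step 6 [3y] bond c/2=9/800: DF=(7138707/8000000 − 9/800·(0.952800+0.950200+0.912400+0.885900+0.839100))/(1+9/800) = 8319/10000 ≈ 0.831900
step 7 [3.5y] bond c/2=27/800: DF=(413953/400000 − 27/800·(0.952800+0.950200+0.912400+0.885900+0.839100+0.831900))/(1+27/800) = 8257/10000 ≈ 0.825700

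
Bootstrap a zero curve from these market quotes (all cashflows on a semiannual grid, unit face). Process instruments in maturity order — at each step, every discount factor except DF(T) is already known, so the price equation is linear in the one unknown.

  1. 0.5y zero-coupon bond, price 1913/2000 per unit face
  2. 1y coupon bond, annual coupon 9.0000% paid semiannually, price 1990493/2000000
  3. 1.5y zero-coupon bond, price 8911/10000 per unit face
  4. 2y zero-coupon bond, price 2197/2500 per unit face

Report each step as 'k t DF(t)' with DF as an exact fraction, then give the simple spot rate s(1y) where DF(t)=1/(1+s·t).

step 1 [0.5y] zero: DF = P = 1913/2000 ≈ 0.956500
step 2 [1y] bond c/2=9/200: DF=(1990493/2000000 − 9/200·(0.956500))/(1+9/200) = 1139/1250 ≈ 0.911200
step 3 [1.5y] zero: DF = P = 8911/10000 ≈ 0.891100
step 4 [2y] zero: DF = P = 2197/2500 ≈ 0.878800

1 1/2 1913/2000
2 1 1139/1250
3 3/2 8911/10000
4 2 2197/2500
s(1y) = (1/(1139/1250) − 1)/(1) = 111/1139 ≈ 9.7454%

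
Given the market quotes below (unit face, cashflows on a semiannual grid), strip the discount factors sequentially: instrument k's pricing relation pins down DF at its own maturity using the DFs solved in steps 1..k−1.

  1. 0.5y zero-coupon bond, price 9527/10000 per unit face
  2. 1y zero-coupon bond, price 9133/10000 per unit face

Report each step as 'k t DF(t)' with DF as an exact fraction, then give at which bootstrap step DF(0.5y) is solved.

1 1/2 9527/10000
2 1 9133/10000
DF(0.5y) is solved at step 1

step 1 [0.5y] zero: DF = P = 9527/10000 ≈ 0.952700
step 2 [1y] zero: DF = P = 9133/10000 ≈ 0.913300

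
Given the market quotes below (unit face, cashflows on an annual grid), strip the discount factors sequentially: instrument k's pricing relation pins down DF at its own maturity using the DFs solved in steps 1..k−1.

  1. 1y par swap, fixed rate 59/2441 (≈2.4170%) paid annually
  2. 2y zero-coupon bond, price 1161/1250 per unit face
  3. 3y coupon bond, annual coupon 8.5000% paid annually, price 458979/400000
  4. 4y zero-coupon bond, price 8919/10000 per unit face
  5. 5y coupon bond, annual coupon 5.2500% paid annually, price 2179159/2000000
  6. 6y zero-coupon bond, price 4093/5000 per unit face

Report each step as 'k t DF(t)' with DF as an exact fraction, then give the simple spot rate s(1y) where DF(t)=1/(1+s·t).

1 1 2441/2500
2 2 1161/1250
3 3 9083/10000
4 4 8919/10000
5 5 1063/1250
6 6 4093/5000
s(1y) = (1/(2441/2500) − 1)/(1) = 59/2441 ≈ 2.4170%

step 1 [1y] swap r/1=59/2441: DF=(1 − 59/2441·(0))/(1+59/2441) = 2441/2500 ≈ 0.976400
step 2 [2y] zero: DF = P = 1161/1250 ≈ 0.928800
step 3 [3y] bond c/1=17/200: DF=(458979/400000 − 17/200·(0.976400+0.928800))/(1+17/200) = 9083/10000 ≈ 0.908300
step 4 [4y] zero: DF = P = 8919/10000 ≈ 0.891900
step 5 [5y] bond c/1=21/400: DF=(2179159/2000000 − 21/400·(0.976400+0.928800+0.908300+0.891900))/(1+21/400) = 1063/1250 ≈ 0.850400
step 6 [6y] zero: DF = P = 4093/5000 ≈ 0.818600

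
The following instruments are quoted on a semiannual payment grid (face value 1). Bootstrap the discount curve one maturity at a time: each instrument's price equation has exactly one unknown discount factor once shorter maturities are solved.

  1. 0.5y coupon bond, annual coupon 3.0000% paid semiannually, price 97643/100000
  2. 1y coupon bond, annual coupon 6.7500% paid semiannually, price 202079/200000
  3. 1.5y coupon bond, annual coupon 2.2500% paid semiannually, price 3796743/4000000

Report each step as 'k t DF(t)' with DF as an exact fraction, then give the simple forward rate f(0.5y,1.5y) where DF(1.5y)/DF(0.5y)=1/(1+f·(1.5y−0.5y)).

step 1 [0.5y] bond c/2=3/200: DF=(97643/100000 − 3/200·(0))/(1+3/200) = 481/500 ≈ 0.962000
step 2 [1y] bond c/2=27/800: DF=(202079/200000 − 27/800·(0.962000))/(1+27/800) = 473/500 ≈ 0.946000
step 3 [1.5y] bond c/2=9/800: DF=(3796743/4000000 − 9/800·(0.962000+0.946000))/(1+9/800) = 4587/5000 ≈ 0.917400

1 1/2 481/500
2 1 473/500
3 3/2 4587/5000
f(0.5y,1.5y) = ((481/500)/(4587/5000) − 1)/(1) = 223/4587 ≈ 4.8616%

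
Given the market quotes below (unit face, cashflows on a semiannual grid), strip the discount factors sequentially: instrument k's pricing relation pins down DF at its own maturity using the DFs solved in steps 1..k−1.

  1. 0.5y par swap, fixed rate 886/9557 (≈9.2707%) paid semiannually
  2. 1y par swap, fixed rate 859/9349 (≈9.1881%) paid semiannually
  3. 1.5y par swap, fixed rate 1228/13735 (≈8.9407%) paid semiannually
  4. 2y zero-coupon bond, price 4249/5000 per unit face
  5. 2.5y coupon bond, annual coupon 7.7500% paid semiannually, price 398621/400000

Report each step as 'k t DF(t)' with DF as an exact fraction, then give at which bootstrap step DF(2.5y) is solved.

1 1/2 9557/10000
2 1 9141/10000
3 3/2 2193/2500
4 2 4249/5000
5 5/2 2063/2500
DF(2.5y) is solved at step 5

step 1 [0.5y] swap r/2=443/9557: DF=(1 − 443/9557·(0))/(1+443/9557) = 9557/10000 ≈ 0.955700
step 2 [1y] swap r/2=859/18698: DF=(1 − 859/18698·(0.955700))/(1+859/18698) = 9141/10000 ≈ 0.914100
step 3 [1.5y] swap r/2=614/13735: DF=(1 − 614/13735·(0.955700+0.914100))/(1+614/13735) = 2193/2500 ≈ 0.877200
step 4 [2y] zero: DF = P = 4249/5000 ≈ 0.849800
step 5 [2.5y] bond c/2=31/800: DF=(398621/400000 − 31/800·(0.955700+0.914100+0.877200+0.849800))/(1+31/800) = 2063/2500 ≈ 0.825200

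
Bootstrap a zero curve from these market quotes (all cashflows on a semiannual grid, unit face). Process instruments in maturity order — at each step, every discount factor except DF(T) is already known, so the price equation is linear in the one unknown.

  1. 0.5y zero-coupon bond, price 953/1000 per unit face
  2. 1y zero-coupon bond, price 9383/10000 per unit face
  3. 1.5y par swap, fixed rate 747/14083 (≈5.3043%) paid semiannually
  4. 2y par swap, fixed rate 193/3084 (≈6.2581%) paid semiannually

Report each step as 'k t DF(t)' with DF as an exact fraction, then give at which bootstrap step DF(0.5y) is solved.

1 1/2 953/1000
2 1 9383/10000
3 3/2 9253/10000
4 2 4421/5000
DF(0.5y) is solved at step 1

step 1 [0.5y] zero: DF = P = 953/1000 ≈ 0.953000
step 2 [1y] zero: DF = P = 9383/10000 ≈ 0.938300
step 3 [1.5y] swap r/2=747/28166: DF=(1 − 747/28166·(0.953000+0.938300))/(1+747/28166) = 9253/10000 ≈ 0.925300
step 4 [2y] swap r/2=193/6168: DF=(1 − 193/6168·(0.953000+0.938300+0.925300))/(1+193/6168) = 4421/5000 ≈ 0.884200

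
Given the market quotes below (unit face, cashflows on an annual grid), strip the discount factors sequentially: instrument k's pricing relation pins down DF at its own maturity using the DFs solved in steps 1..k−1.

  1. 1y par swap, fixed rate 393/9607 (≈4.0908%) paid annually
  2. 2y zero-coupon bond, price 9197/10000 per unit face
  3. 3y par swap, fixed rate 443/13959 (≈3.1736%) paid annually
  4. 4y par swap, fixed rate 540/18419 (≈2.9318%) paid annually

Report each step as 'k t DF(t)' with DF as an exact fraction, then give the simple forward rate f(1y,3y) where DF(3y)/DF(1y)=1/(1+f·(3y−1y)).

step 1 [1y] swap r/1=393/9607: DF=(1 − 393/9607·(0))/(1+393/9607) = 9607/10000 ≈ 0.960700
step 2 [2y] zero: DF = P = 9197/10000 ≈ 0.919700
step 3 [3y] swap r/1=443/13959: DF=(1 − 443/13959·(0.960700+0.919700))/(1+443/13959) = 4557/5000 ≈ 0.911400
step 4 [4y] swap r/1=540/18419: DF=(1 − 540/18419·(0.960700+0.919700+0.911400))/(1+540/18419) = 223/250 ≈ 0.892000

1 1 9607/10000
2 2 9197/10000
3 3 4557/5000
4 4 223/250
f(1y,3y) = ((9607/10000)/(4557/5000) − 1)/(2) = 493/18228 ≈ 2.7046%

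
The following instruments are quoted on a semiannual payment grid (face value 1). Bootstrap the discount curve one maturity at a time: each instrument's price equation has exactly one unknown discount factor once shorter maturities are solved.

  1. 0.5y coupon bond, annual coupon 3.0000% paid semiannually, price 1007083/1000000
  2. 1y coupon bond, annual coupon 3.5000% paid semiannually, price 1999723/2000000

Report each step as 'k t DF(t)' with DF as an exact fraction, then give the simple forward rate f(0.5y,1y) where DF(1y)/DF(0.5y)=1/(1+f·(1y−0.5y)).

step 1 [0.5y] bond c/2=3/200: DF=(1007083/1000000 − 3/200·(0))/(1+3/200) = 4961/5000 ≈ 0.992200
step 2 [1y] bond c/2=7/400: DF=(1999723/2000000 − 7/400·(0.992200))/(1+7/400) = 1207/1250 ≈ 0.965600

1 1/2 4961/5000
2 1 1207/1250
f(0.5y,1y) = ((4961/5000)/(1207/1250) − 1)/(1/2) = 133/2414 ≈ 5.5095%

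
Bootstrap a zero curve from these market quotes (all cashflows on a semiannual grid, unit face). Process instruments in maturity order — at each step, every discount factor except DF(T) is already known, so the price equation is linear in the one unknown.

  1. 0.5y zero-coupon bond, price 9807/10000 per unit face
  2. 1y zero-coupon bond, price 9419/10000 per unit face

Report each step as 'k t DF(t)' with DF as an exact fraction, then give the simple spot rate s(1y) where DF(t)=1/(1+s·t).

step 1 [0.5y] zero: DF = P = 9807/10000 ≈ 0.980700
step 2 [1y] zero: DF = P = 9419/10000 ≈ 0.941900

1 1/2 9807/10000
2 1 9419/10000
s(1y) = (1/(9419/10000) − 1)/(1) = 581/9419 ≈ 6.1684%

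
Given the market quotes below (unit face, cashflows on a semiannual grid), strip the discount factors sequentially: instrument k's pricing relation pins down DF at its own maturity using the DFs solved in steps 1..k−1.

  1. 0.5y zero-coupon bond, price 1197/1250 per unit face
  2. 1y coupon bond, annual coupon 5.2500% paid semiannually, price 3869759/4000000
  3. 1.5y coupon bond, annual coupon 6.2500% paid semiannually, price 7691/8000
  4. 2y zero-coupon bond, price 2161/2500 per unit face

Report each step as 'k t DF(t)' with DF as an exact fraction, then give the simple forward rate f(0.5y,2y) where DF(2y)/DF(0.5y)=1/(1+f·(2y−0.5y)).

step 1 [0.5y] zero: DF = P = 1197/1250 ≈ 0.957600
step 2 [1y] bond c/2=21/800: DF=(3869759/4000000 − 21/800·(0.957600))/(1+21/800) = 4591/5000 ≈ 0.918200
step 3 [1.5y] bond c/2=1/32: DF=(7691/8000 − 1/32·(0.957600+0.918200))/(1+1/32) = 4377/5000 ≈ 0.875400
step 4 [2y] zero: DF = P = 2161/2500 ≈ 0.864400

1 1/2 1197/1250
2 1 4591/5000
3 3/2 4377/5000
4 2 2161/2500
f(0.5y,2y) = ((1197/1250)/(2161/2500) − 1)/(3/2) = 466/6483 ≈ 7.1880%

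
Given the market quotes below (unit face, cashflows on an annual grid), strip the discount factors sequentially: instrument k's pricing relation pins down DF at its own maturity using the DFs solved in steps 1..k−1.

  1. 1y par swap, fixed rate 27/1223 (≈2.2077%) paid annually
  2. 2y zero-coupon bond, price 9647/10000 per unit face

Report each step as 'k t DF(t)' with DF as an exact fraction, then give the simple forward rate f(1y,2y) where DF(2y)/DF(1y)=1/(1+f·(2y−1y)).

1 1 1223/1250
2 2 9647/10000
f(1y,2y) = ((1223/1250)/(9647/10000) − 1)/(1) = 137/9647 ≈ 1.4201%

step 1 [1y] swap r/1=27/1223: DF=(1 − 27/1223·(0))/(1+27/1223) = 1223/1250 ≈ 0.978400
step 2 [2y] zero: DF = P = 9647/10000 ≈ 0.964700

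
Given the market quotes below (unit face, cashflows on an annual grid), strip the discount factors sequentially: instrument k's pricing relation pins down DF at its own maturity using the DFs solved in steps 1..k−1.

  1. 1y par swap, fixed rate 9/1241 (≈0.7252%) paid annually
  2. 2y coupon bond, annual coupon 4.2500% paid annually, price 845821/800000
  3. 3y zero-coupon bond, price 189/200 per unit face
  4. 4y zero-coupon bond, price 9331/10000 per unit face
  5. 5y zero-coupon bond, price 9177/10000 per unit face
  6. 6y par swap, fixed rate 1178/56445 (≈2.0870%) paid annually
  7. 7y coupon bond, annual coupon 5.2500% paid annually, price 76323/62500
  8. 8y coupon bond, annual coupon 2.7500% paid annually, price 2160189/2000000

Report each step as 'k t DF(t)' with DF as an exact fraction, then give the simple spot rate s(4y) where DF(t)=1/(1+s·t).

step 1 [1y] swap r/1=9/1241: DF=(1 − 9/1241·(0))/(1+9/1241) = 1241/1250 ≈ 0.992800
step 2 [2y] bond c/1=17/400: DF=(845821/800000 − 17/400·(0.992800))/(1+17/400) = 9737/10000 ≈ 0.973700
step 3 [3y] zero: DF = P = 189/200 ≈ 0.945000
step 4 [4y] zero: DF = P = 9331/10000 ≈ 0.933100
step 5 [5y] zero: DF = P = 9177/10000 ≈ 0.917700
step 6 [6y] swap r/1=1178/56445: DF=(1 − 1178/56445·(0.992800+0.973700+0.945000+0.933100+0.917700))/(1+1178/56445) = 4411/5000 ≈ 0.882200
step 7 [7y] bond c/1=21/400: DF=(76323/62500 − 21/400·(0.992800+0.973700+0.945000+0.933100+0.917700+0.882200))/(1+21/400) = 8787/10000 ≈ 0.878700
step 8 [8y] bond c/1=11/400: DF=(2160189/2000000 − 11/400·(0.992800+0.973700+0.945000+0.933100+0.917700+0.882200+0.878700))/(1+11/400) = 4383/5000 ≈ 0.876600

1 1 1241/1250
2 2 9737/10000
3 3 189/200
4 4 9331/10000
5 5 9177/10000
6 6 4411/5000
7 7 8787/10000
8 8 4383/5000
s(4y) = (1/(9331/10000) − 1)/(4) = 669/37324 ≈ 1.7924%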